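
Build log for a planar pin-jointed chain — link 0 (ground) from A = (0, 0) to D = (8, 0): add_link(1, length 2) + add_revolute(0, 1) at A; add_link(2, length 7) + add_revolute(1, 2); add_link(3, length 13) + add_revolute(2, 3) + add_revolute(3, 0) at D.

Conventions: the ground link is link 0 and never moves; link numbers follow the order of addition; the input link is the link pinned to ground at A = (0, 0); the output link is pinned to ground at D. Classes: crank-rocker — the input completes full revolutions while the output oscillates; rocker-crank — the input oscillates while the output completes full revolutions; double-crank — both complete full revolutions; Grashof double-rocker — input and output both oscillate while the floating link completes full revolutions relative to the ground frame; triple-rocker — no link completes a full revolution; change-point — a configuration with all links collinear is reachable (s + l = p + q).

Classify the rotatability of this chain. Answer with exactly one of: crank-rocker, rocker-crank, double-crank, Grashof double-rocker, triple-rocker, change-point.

lengths: ground=8, input=2, coupler=7, output=13
sorted: s=2 (shortest), l=13 (longest), p+q=15
s + l = 15 vs p + q = 15
s + l = p + q → change-point (collinear configuration reachable)

change-point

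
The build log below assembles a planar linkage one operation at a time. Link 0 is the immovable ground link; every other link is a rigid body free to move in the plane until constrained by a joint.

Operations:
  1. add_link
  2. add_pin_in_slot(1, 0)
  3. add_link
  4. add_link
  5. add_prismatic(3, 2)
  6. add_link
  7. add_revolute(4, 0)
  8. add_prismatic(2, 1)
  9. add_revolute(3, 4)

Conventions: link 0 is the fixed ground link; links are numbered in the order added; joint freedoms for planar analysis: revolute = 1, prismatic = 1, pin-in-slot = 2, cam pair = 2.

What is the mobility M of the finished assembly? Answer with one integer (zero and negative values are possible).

ground; <1,0,0>
#1 <2,0,0>
PS:1↔0 J2 <2,0,1>
#2 <3,0,1>
#3 <4,0,1>
P:3↔2 J1 <4,1,1>
#4 <5,1,1>
R:4↔0 J1 <5,2,1>
P:2↔1 J1 <5,3,1>
R:3↔4 J1 <5,4,1>
3×4 − 2×4 − 1×1 = 3

M = 3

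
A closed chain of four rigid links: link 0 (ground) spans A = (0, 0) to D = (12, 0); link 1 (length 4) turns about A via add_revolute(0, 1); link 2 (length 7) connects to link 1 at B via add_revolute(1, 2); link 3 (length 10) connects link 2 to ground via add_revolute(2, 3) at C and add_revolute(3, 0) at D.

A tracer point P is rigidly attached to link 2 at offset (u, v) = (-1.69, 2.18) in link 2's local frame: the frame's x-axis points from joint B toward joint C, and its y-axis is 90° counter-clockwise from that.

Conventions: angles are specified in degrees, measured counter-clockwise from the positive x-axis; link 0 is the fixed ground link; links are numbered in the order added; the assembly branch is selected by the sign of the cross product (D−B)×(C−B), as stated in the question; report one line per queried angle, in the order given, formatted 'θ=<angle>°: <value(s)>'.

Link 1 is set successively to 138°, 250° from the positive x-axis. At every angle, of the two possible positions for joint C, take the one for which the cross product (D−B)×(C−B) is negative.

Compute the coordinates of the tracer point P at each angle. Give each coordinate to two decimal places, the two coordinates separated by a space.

A=(0,0), D=(12.00,0)
θ=138°: B = A + 4.00·(cos138°, sin138°) = (-2.9726, 2.6765)
θ=138°: |BD| = 15.2099
θ=138°: circle(B,7.00) ∩ circle(D,10.00): a=5.9284, h=3.7221
θ=138°:   candidates: C₊=(3.5183,5.2973) cross=56.612; C₋=(2.2084,-2.0307) cross=-56.612
θ=138°:   branch - wants cross < 0 → take C=(2.2084,-2.0307) (cross=-56.612)
θ=138°: ex = (C−B)/|BC| = (0.7401,-0.6725); ey = (0.6725,0.7401)
θ=138°: P = B + -1.69·ex + 2.18·ey = (-2.7574,5.4265)
θ=250°: B = A + 4.00·(cos250°, sin250°) = (-1.3681, -3.7588)
θ=250°: |BD| = 13.8865
θ=250°: circle(B,7.00) ∩ circle(D,10.00): a=5.1069, h=4.7874
θ=250°:   candidates: C₊=(2.2523,2.2323) cross=66.480; C₋=(4.8440,-6.9851) cross=-66.480
θ=250°:   branch - wants cross < 0 → take C=(4.8440,-6.9851) (cross=-66.480)
θ=250°: ex = (C−B)/|BC| = (0.8874,-0.4609); ey = (0.4609,0.8874)
θ=250°: P = B + -1.69·ex + 2.18·ey = (-1.8631,-1.0452)

θ=138°: -2.76 5.43
θ=250°: -1.86 -1.05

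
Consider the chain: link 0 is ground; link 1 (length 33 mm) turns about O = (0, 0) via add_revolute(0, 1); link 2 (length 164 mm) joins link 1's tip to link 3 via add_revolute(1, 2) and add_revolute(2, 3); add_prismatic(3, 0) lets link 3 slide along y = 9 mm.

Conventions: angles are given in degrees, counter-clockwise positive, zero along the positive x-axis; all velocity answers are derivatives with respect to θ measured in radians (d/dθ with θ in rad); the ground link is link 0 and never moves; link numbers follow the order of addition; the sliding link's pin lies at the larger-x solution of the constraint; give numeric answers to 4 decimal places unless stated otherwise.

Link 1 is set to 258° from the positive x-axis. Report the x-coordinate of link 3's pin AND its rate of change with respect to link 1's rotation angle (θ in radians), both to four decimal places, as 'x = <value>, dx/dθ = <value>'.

geometry: r = 33 mm, L = 164 mm, e = 9 mm
crank pin P = (r cos θ, r sin θ) = (-6.861086, -32.278871)
h = r sin θ − e = -32.278871 − 9 = -41.278871
x = r cos θ + √(L² − h²) = -6.861086 + 158.720052 = 151.858966
dx/dθ = −r sin θ − h·r cos θ/√(L² − h²) (θ in radians; h = -41.278871) = 30.494485

x = 151.8590, dx/dθ = 30.4945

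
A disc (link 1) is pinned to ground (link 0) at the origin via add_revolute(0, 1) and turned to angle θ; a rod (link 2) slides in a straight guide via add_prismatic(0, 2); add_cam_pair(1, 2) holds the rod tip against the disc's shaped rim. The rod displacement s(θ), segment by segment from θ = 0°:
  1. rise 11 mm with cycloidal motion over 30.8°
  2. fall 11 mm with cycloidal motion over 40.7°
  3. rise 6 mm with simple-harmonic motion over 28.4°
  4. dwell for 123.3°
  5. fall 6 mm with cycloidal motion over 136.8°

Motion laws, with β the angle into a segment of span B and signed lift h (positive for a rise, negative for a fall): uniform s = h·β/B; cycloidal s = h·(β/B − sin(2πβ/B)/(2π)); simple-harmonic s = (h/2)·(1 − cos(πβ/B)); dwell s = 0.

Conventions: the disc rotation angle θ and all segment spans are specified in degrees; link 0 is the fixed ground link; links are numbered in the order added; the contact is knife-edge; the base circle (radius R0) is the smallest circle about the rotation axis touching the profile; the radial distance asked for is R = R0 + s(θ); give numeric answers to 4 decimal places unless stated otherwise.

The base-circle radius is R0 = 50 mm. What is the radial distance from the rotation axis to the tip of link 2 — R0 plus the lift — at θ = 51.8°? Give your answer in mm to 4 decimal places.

segment 1 (0° to 30.8°, cycloidal, h = 11) is passed completely: s = 0.0000 + (11) = 11.0000
θ = 51.8° falls in segment 2 (30.8° to 71.5°, cycloidal, h = -11): β = 51.8 − 30.8 = 21°, B = 40.7°; Δs = -11·(0.5160 − sin(2π·0.5160)/(2π)) = -5.8511; s = 11.0000 − 5.8511 = 5.1489
R = R0 + s = 50 + 5.1489 = 55.1489

55.1489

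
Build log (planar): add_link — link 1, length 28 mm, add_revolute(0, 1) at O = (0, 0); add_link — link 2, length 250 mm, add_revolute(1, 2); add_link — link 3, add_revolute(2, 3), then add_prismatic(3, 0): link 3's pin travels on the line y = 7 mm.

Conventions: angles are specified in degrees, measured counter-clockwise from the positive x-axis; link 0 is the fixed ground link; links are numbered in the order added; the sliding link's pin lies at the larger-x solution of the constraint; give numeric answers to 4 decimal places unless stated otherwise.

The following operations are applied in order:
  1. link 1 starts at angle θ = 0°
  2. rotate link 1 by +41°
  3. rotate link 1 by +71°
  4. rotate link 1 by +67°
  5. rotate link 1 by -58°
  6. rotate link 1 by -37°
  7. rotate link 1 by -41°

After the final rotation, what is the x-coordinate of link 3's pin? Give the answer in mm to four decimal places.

geometry: r = 28 mm, L = 250 mm, e = 7 mm; θ starts at 0°
rotate link 1 by +41°: θ ← 0° +41° = 41°
rotate link 1 by +71°: θ ← 41° +71° = 112°
rotate link 1 by +67°: θ ← 112° +67° = 179°
rotate link 1 by -58°: θ ← 179° -58° = 121°
rotate link 1 by -37°: θ ← 121° -37° = 84°
rotate link 1 by -41°: θ ← 84° -41° = 43°
crank pin P = (r cos θ, r sin θ) = (20.477904, 19.095954)
h = r sin θ − e = 19.095954 − 7 = 12.095954
x = r cos θ + √(L² − h²) = 20.477904 + 249.707204 = 270.185108

270.1851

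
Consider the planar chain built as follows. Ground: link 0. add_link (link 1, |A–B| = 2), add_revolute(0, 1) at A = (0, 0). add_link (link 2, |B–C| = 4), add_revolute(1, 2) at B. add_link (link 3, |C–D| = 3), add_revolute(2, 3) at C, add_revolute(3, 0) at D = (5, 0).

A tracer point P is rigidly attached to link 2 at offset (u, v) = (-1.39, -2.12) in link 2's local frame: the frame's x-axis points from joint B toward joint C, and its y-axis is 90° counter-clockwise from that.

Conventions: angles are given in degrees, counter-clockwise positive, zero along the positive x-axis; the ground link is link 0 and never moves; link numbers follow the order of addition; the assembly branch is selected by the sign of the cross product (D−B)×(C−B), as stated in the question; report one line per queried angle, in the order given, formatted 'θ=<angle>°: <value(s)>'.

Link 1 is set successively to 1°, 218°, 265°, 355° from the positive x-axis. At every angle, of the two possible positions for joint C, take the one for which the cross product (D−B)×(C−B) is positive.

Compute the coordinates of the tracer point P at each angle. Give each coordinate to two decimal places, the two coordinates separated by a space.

A=(0,0), D=(5.00,0)
θ=1°: B = A + 2.00·(cos1°, sin1°) = (1.9997, 0.0349)
θ=1°: |BD| = 3.0005
θ=1°: circle(B,4.00) ∩ circle(D,3.00): a=2.6667, h=2.9814
θ=1°:   candidates: C₊=(4.7009,2.9851) cross=8.946; C₋=(4.6316,-2.9773) cross=-8.946
θ=1°:   branch + wants cross > 0 → take C=(4.7009,2.9851) (cross=8.946)
θ=1°: ex = (C−B)/|BC| = (0.6753,0.7375); ey = (-0.7375,0.6753)
θ=1°: P = B + -1.39·ex + -2.12·ey = (2.6246,-2.4219)
θ=218°: B = A + 2.00·(cos218°, sin218°) = (-1.5760, -1.2313)
θ=218°: |BD| = 6.6903
θ=218°: circle(B,4.00) ∩ circle(D,3.00): a=3.8683, h=1.0180
θ=218°:   candidates: C₊=(2.0388,0.4812) cross=6.811; C₋=(2.4136,-1.5200) cross=-6.811
θ=218°:   branch + wants cross > 0 → take C=(2.0388,0.4812) (cross=6.811)
θ=218°: ex = (C−B)/|BC| = (0.9037,0.4281); ey = (-0.4281,0.9037)
θ=218°: P = B + -1.39·ex + -2.12·ey = (-1.9245,-3.7423)
θ=265°: B = A + 2.00·(cos265°, sin265°) = (-0.1743, -1.9924)
θ=265°: |BD| = 5.5446
θ=265°: circle(B,4.00) ∩ circle(D,3.00): a=3.4036, h=2.1014
θ=265°:   candidates: C₊=(2.2468,1.1916) cross=11.651; C₋=(3.7570,-2.7304) cross=-11.651
θ=265°:   branch + wants cross > 0 → take C=(2.2468,1.1916) (cross=11.651)
θ=265°: ex = (C−B)/|BC| = (0.6053,0.7960); ey = (-0.7960,0.6053)
θ=265°: P = B + -1.39·ex + -2.12·ey = (0.6719,-4.3820)
θ=355°: B = A + 2.00·(cos355°, sin355°) = (1.9924, -0.1743)
θ=355°: |BD| = 3.0127
θ=355°: circle(B,4.00) ∩ circle(D,3.00): a=2.6681, h=2.9801
θ=355°:   candidates: C₊=(4.4836,2.9552) cross=8.978; C₋=(4.8284,-2.9951) cross=-8.978
θ=355°:   branch + wants cross > 0 → take C=(4.4836,2.9552) (cross=8.978)
θ=355°: ex = (C−B)/|BC| = (0.6228,0.7824); ey = (-0.7824,0.6228)
θ=355°: P = B + -1.39·ex + -2.12·ey = (2.7854,-2.5822)

θ=1°: 2.62 -2.42
θ=218°: -1.92 -3.74
θ=265°: 0.67 -4.38
θ=355°: 2.79 -2.58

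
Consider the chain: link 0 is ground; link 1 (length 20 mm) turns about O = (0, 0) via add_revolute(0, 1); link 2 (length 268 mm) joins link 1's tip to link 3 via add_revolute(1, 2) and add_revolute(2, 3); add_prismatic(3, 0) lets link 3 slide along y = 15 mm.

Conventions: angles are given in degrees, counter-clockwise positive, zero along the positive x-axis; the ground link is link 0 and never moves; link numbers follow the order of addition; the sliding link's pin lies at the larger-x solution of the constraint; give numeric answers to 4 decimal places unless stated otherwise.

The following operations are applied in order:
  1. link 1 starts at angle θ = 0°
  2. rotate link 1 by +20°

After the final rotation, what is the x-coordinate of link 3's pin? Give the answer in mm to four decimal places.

geometry: r = 20 mm, L = 268 mm, e = 15 mm; θ starts at 0°
rotate link 1 by +20°: θ ← 0° +20° = 20°
crank pin P = (r cos θ, r sin θ) = (18.793852, 6.840403)
h = r sin θ − e = 6.840403 − 15 = -8.159597
x = r cos θ + √(L² − h²) = 18.793852 + 267.875757 = 286.669609

286.6696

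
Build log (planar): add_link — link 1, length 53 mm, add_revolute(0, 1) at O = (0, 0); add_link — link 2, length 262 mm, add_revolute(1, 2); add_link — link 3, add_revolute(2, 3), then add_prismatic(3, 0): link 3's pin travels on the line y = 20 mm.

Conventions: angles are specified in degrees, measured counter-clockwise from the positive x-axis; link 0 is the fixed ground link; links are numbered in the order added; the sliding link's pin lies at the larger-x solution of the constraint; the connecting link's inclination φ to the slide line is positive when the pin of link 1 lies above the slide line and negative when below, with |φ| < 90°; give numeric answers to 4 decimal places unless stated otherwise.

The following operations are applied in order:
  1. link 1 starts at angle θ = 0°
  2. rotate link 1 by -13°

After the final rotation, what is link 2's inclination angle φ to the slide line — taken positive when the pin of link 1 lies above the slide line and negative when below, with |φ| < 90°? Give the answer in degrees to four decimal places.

geometry: r = 53 mm, L = 262 mm, e = 20 mm; θ starts at 0°
rotate link 1 by -13°: θ ← 0° -13° = -13°
h = r sin θ − e = -11.922406 − 20 = -31.922406
sin φ = h / L = -31.922406 / 262 = -0.12184124
φ = arcsin(-0.12184124) = -6.998378°

-6.9984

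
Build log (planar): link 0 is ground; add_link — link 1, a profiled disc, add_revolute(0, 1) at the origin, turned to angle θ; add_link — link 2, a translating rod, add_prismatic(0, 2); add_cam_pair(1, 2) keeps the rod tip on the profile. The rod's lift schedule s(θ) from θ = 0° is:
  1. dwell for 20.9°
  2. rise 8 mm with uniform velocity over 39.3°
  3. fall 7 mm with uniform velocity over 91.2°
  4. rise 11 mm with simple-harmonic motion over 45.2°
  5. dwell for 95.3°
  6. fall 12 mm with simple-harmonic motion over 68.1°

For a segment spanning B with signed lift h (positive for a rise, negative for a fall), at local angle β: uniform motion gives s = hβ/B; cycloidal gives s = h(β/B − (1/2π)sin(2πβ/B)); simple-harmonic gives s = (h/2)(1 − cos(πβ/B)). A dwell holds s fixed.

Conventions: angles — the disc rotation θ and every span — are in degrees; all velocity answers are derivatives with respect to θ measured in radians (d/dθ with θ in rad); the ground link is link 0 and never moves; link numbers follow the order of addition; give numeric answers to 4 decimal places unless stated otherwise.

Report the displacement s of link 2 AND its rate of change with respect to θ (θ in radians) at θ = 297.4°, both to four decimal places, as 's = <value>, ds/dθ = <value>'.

seg 1 [0°–20.9°] dwell: s stays 0.0000
seg 2 [20.9°–60.2°] uniform, h=8: full span → s += 8 → s = 8.0000
seg 3 [60.2°–151.4°] uniform, h=-7: full span → s += -7 → s = 1.0000
seg 4 [151.4°–196.6°] simple-harmonic, h=11: full span → s += 11 → s = 12.0000
seg 5 [196.6°–291.9°] dwell: s stays 12.0000
seg 6 [291.9°–360°] simple-harmonic, h=-12: θ=297.4° here. β=5.5, B=68.1. -12/2·(1 − cos(π·0.0808)) = -0.1921 → s = 11.8079
velocity in seg [291.9°–360°] (simple-harmonic), θ in radians: β = 5.5° = 0.0960 rad, B = 68.1° = 1.1886 rad; ds/dθ = (πh/(2B)) sin(πβ/B) = (π·(-12)/(2·1.1886)) sin(π·0.0808) = -3.980818 mm/rad

s = 11.8079, ds/dθ = -3.9808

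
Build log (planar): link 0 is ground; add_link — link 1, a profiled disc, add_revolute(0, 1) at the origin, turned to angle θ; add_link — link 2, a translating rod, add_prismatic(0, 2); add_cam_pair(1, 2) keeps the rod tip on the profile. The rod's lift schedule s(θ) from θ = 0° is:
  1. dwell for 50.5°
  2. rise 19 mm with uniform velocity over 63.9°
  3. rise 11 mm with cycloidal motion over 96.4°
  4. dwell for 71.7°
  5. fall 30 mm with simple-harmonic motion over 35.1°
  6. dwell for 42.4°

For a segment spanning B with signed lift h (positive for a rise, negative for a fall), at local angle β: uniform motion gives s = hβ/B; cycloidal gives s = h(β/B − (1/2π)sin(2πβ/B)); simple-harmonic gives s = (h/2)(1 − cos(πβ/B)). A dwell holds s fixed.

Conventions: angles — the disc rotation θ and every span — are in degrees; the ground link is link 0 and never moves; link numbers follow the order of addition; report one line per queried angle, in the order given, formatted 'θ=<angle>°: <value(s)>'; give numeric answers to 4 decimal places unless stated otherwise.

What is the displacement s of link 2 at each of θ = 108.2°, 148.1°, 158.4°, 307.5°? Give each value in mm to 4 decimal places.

seg 1 [0°–50.5°] dwell: s stays 0.0000
seg 2 [50.5°–114.4°] uniform, h=19: θ=108.2° here. β=57.7, B=63.9. 19·57.7/63.9 = 17.1565 → s = 17.1565
seg 2 [50.5°–114.4°] uniform, h=19: full span → s += 19 → s = 19.0000
seg 3 [114.4°–210.8°] cycloidal, h=11: θ=148.1° here. β=33.7, B=96.4. 11·(0.3496 − sin(2π·0.3496)/(2π)) = 2.4264 → s = 21.4264
seg 3 [114.4°–210.8°] cycloidal, h=11: θ=158.4° here. β=44, B=96.4. 11·(0.4564 − sin(2π·0.4564)/(2π)) = 4.5475 → s = 23.5475
seg 3 [114.4°–210.8°] cycloidal, h=11: full span → s += 11 → s = 30.0000
seg 4 [210.8°–282.5°] dwell: s stays 30.0000
seg 5 [282.5°–317.6°] simple-harmonic, h=-30: θ=307.5° here. β=25, B=35.1. -30/2·(1 − cos(π·0.7123)) = -24.2772 → s = 5.7228

θ=108.2°: 17.1565
θ=148.1°: 21.4264
θ=158.4°: 23.5475
θ=307.5°: 5.7228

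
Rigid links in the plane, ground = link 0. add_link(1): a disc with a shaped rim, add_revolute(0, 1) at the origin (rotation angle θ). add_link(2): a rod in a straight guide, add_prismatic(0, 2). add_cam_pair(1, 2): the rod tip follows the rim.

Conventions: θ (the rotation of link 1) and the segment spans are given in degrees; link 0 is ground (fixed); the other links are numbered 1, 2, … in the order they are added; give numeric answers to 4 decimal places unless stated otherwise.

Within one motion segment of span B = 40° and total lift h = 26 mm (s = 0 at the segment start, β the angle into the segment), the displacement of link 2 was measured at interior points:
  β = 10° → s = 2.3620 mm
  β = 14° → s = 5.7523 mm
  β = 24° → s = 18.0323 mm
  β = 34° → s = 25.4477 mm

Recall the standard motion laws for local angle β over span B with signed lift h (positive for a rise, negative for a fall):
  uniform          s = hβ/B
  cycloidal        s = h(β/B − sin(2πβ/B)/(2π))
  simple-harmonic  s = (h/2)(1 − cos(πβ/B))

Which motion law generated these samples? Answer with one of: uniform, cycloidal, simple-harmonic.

candidates at β/B = r: uniform s = h·r (linear in β); cycloidal s = h·(r − sin(2πr)/(2π)); simple-harmonic s = (h/2)(1 − cos(πr))
β=10°: printed 2.3620 | uniform 6.5000, cycloidal 2.3620, simple-harmonic 3.8076
β=14°: printed 5.7523 | uniform 9.1000, cycloidal 5.7523, simple-harmonic 7.0981
β=24°: printed 18.0323 | uniform 15.6000, cycloidal 18.0323, simple-harmonic 17.0172
β=34°: printed 25.4477 | uniform 22.1000, cycloidal 25.4477, simple-harmonic 24.5831
only one law matches every sample → cycloidal

cycloidal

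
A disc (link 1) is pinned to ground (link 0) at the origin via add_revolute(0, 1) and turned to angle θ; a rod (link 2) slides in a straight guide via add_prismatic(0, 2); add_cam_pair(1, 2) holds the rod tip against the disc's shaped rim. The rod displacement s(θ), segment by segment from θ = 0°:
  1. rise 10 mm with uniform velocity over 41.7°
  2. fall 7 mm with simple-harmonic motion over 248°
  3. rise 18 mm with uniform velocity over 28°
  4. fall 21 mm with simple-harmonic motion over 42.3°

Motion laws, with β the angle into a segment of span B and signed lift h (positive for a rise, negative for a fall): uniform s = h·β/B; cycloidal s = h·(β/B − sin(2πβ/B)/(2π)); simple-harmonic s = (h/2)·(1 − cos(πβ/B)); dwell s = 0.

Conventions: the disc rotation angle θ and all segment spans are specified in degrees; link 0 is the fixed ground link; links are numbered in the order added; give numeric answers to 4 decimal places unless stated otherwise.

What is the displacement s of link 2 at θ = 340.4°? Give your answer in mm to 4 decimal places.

segment 1 (0° to 41.7°, uniform, h = 10) is passed completely: s = 0.0000 + (10) = 10.0000
segment 2 (41.7° to 289.7°, simple-harmonic, h = -7) is passed completely: s = 10.0000 + (-7) = 3.0000
segment 3 (289.7° to 317.7°, uniform, h = 18) is passed completely: s = 3.0000 + (18) = 21.0000
θ = 340.4° falls in segment 4 (317.7° to 360°, simple-harmonic, h = -21): β = 340.4 − 317.7 = 22.7°, B = 42.3°; Δs = -21/2·(1 − cos(π·0.5366)) = -11.7061; s = 21.0000 − 11.7061 = 9.2939

9.2939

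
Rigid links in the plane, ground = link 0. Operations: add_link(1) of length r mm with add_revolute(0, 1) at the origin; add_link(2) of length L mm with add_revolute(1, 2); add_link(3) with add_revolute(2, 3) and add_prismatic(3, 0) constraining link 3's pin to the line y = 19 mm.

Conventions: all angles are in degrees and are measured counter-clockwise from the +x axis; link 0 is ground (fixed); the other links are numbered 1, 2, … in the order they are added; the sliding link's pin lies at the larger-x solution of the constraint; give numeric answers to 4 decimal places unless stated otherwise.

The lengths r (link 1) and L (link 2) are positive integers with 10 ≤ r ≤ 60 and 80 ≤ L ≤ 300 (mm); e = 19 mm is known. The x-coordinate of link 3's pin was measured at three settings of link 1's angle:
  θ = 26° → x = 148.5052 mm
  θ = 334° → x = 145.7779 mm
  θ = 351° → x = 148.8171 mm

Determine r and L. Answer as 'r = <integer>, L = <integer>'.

constraint per measurement: (x − r cos θ)² + (r sin θ − e)² = L²
subtracting the θ₁ and θ₂ equations cancels the r² and L² terms:
r = (x₁² − x₂²) / (2[(x₁cos θ₁ + e sin θ₁) − (x₂cos θ₂ + e sin θ₂)]) = 21.0001 → r = 21
L² = (x₁ − r cos θ₁)² + (r sin θ₁ − e)² = 16899.9995 → L = 130.0000 → L = 130
check at θ₃=351°: x = 148.8171 (printed 148.8171) ✓

r = 21, L = 130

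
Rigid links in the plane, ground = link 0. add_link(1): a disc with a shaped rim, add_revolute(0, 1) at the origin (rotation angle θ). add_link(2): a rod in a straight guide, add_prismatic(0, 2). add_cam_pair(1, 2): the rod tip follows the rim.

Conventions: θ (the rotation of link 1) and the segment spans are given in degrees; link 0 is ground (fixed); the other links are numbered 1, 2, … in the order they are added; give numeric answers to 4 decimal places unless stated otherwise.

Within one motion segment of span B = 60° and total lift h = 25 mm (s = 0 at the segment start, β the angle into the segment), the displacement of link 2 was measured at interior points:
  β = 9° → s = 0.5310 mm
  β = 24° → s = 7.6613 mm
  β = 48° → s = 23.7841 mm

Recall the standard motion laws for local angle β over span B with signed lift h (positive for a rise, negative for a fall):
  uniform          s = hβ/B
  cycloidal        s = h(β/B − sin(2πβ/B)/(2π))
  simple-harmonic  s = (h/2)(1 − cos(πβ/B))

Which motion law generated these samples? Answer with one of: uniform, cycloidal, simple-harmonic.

candidates at β/B = r: uniform s = h·r (linear in β); cycloidal s = h·(r − sin(2πr)/(2π)); simple-harmonic s = (h/2)(1 − cos(πr))
β=9°: printed 0.5310 | uniform 3.7500, cycloidal 0.5310, simple-harmonic 1.3624
β=24°: printed 7.6613 | uniform 10.0000, cycloidal 7.6613, simple-harmonic 8.6373
β=48°: printed 23.7841 | uniform 20.0000, cycloidal 23.7841, simple-harmonic 22.6127
only one law matches every sample → cycloidal

cycloidal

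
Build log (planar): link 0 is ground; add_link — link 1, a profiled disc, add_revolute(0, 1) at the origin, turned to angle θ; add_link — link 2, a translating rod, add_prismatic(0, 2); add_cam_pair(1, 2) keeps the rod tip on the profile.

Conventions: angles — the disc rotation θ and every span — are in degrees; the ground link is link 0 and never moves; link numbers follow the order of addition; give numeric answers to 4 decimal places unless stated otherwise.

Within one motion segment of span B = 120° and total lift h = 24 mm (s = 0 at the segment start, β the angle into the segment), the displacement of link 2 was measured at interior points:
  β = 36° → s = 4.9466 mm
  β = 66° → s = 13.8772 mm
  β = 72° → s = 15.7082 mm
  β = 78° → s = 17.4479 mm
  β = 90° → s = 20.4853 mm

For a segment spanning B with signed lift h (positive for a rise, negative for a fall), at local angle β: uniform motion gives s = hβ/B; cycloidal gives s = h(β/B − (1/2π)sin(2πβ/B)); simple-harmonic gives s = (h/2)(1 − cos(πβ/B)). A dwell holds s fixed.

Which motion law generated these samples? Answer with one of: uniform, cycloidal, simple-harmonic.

candidates at β/B = r: uniform s = h·r (linear in β); cycloidal s = h·(r − sin(2πr)/(2π)); simple-harmonic s = (h/2)(1 − cos(πr))
β=36°: printed 4.9466 | uniform 7.2000, cycloidal 3.5672, simple-harmonic 4.9466
β=66°: printed 13.8772 | uniform 13.2000, cycloidal 14.3804, simple-harmonic 13.8772
β=72°: printed 15.7082 | uniform 14.4000, cycloidal 16.6452, simple-harmonic 15.7082
β=78°: printed 17.4479 | uniform 15.6000, cycloidal 18.6902, simple-harmonic 17.4479
β=90°: printed 20.4853 | uniform 18.0000, cycloidal 21.8197, simple-harmonic 20.4853
only one law matches every sample → simple-harmonic

simple-harmonic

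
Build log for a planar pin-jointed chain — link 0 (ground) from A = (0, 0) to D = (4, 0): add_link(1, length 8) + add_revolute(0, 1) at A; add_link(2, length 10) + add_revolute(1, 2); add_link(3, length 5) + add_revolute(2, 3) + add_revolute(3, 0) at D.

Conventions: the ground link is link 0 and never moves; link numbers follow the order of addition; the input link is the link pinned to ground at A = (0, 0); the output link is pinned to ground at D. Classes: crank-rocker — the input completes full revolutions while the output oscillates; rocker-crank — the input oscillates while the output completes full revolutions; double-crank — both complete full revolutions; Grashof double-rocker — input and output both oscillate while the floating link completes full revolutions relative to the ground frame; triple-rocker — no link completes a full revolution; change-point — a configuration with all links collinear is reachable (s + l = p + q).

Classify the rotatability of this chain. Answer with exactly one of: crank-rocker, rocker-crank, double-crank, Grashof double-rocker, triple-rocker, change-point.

lengths: ground=4, input=8, coupler=10, output=5
sorted: s=4 (shortest), l=10 (longest), p+q=13
s + l = 14 vs p + q = 13
s + l > p + q → non-Grashof → no link fully rotates → triple-rocker

triple-rocker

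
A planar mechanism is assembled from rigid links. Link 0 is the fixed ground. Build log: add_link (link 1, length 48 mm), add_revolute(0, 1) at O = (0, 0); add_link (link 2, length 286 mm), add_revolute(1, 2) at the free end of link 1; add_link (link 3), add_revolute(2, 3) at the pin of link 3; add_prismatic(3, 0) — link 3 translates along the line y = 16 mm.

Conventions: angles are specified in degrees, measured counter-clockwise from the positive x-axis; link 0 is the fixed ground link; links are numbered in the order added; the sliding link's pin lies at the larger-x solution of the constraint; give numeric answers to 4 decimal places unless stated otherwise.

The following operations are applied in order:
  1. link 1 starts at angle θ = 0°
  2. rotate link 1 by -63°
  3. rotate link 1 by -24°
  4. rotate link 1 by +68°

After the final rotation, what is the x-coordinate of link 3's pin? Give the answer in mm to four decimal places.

geometry: r = 48 mm, L = 286 mm, e = 16 mm; θ starts at 0°
rotate link 1 by -63°: θ ← 0° -63° = -63°
rotate link 1 by -24°: θ ← -63° -24° = -87°
rotate link 1 by +68°: θ ← -87° +68° = -19°
crank pin P = (r cos θ, r sin θ) = (45.384892, -15.627271)
h = r sin θ − e = -15.627271 − 16 = -31.627271
x = r cos θ + √(L² − h²) = 45.384892 + 284.245872 = 329.630764

329.6308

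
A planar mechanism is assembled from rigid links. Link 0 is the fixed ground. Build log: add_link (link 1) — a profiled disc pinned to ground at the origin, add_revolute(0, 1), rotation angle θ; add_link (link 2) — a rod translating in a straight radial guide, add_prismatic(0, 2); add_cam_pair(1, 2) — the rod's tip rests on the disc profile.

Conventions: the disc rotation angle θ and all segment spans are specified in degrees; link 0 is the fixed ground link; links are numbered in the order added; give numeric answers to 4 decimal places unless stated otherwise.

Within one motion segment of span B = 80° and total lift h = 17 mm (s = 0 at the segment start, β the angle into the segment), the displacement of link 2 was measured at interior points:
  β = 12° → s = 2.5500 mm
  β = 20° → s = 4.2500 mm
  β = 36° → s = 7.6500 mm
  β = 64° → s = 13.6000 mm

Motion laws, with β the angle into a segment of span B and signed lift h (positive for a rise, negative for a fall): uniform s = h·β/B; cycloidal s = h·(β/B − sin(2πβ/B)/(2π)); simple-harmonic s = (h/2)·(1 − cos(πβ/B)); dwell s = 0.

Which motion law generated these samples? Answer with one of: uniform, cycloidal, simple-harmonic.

candidates at β/B = r: uniform s = h·r (linear in β); cycloidal s = h·(r − sin(2πr)/(2π)); simple-harmonic s = (h/2)(1 − cos(πr))
β=12°: printed 2.5500 | uniform 2.5500, cycloidal 0.3611, simple-harmonic 0.9264
β=20°: printed 4.2500 | uniform 4.2500, cycloidal 1.5444, simple-harmonic 2.4896
β=36°: printed 7.6500 | uniform 7.6500, cycloidal 6.8139, simple-harmonic 7.1703
β=64°: printed 13.6000 | uniform 13.6000, cycloidal 16.1732, simple-harmonic 15.3766
only one law matches every sample → uniform

uniform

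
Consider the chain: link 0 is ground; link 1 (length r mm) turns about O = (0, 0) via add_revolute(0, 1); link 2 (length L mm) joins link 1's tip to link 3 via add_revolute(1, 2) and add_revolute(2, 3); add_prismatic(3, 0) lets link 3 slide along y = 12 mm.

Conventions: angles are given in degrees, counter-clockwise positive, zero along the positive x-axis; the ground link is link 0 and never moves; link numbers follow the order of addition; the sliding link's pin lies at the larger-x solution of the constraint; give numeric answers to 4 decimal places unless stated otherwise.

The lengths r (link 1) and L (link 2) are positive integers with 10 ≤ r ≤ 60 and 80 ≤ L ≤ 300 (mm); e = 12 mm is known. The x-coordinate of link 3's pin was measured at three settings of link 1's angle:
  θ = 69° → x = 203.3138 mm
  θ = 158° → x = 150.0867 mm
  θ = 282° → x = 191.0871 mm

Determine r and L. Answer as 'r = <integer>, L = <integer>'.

constraint per measurement: (x − r cos θ)² + (r sin θ − e)² = L²
subtracting the θ₁ and θ₂ equations cancels the r² and L² terms:
r = (x₁² − x₂²) / (2[(x₁cos θ₁ + e sin θ₁) − (x₂cos θ₂ + e sin θ₂)]) = 43.0000 → r = 43
L² = (x₁ − r cos θ₁)² + (r sin θ₁ − e)² = 36099.9874 → L = 190.0000 → L = 190
check at θ₃=282°: x = 191.0871 (printed 191.0871) ✓

r = 43, L = 190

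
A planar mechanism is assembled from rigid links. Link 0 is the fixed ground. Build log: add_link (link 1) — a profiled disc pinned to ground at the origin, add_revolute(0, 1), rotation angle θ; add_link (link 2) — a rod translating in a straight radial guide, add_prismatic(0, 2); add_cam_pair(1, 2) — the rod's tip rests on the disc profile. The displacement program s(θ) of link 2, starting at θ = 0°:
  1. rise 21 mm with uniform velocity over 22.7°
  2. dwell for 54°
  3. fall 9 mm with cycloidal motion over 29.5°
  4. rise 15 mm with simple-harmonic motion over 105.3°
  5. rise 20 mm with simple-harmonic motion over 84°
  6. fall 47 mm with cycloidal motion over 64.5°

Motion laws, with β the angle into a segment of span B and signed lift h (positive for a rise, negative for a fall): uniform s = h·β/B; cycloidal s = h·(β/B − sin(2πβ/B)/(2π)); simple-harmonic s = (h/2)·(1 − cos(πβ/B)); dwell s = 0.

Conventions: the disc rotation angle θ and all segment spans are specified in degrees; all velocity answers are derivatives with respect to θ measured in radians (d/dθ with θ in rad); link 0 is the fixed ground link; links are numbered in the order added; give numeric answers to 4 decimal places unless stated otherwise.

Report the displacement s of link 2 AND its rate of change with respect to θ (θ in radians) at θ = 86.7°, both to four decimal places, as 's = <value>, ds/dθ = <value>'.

seg 1 [0°–22.7°] uniform, h=21: full span → s += 21 → s = 21.0000
seg 2 [22.7°–76.7°] dwell: s stays 21.0000
seg 3 [76.7°–106.2°] cycloidal, h=-9: θ=86.7° here. β=10, B=29.5. -9·(0.3390 − sin(2π·0.3390)/(2π)) = -1.8366 → s = 19.1634
velocity in seg [76.7°–106.2°] (cycloidal), θ in radians: β = 10° = 0.1745 rad, B = 29.5° = 0.5149 rad; ds/dθ = (h/B)(1 − cos(2πβ/B)) = ((-9)/0.5149)(1 − cos(2π·0.3390)) = -26.751862 mm/rad

s = 19.1634, ds/dθ = -26.7519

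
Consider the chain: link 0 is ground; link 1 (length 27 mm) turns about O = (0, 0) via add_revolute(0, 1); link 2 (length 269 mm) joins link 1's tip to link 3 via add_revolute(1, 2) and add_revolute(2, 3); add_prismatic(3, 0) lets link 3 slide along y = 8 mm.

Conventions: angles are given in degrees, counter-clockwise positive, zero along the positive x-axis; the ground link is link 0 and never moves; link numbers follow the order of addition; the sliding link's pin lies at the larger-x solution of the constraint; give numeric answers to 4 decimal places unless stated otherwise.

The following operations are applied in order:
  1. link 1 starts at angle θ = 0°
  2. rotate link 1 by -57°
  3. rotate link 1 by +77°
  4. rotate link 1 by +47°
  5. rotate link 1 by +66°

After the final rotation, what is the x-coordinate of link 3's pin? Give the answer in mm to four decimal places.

geometry: r = 27 mm, L = 269 mm, e = 8 mm; θ starts at 0°
rotate link 1 by -57°: θ ← 0° -57° = -57°
rotate link 1 by +77°: θ ← -57° +77° = 20°
rotate link 1 by +47°: θ ← 20° +47° = 67°
rotate link 1 by +66°: θ ← 67° +66° = 133°
crank pin P = (r cos θ, r sin θ) = (-18.413956, 19.746550)
h = r sin θ − e = 19.746550 − 8 = 11.746550
x = r cos θ + √(L² − h²) = -18.413956 + 268.743407 = 250.329451

250.3295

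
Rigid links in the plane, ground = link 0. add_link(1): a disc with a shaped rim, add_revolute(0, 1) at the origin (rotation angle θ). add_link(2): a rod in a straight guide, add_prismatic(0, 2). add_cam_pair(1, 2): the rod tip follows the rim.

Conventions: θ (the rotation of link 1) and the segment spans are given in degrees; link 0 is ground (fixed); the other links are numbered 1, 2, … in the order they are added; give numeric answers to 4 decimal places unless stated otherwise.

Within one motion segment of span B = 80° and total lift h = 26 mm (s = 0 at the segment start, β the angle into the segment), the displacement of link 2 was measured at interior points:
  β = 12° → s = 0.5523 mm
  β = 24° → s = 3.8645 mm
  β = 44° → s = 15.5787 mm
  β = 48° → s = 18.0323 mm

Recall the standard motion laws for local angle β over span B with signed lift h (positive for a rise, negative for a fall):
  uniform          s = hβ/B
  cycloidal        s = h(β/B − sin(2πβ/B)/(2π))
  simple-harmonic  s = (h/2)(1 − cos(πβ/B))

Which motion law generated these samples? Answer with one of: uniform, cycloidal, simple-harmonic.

candidates at β/B = r: uniform s = h·r (linear in β); cycloidal s = h·(r − sin(2πr)/(2π)); simple-harmonic s = (h/2)(1 − cos(πr))
β=12°: printed 0.5523 | uniform 3.9000, cycloidal 0.5523, simple-harmonic 1.4169
β=24°: printed 3.8645 | uniform 7.8000, cycloidal 3.8645, simple-harmonic 5.3588
β=44°: printed 15.5787 | uniform 14.3000, cycloidal 15.5787, simple-harmonic 15.0336
β=48°: printed 18.0323 | uniform 15.6000, cycloidal 18.0323, simple-harmonic 17.0172
only one law matches every sample → cycloidal

cycloidal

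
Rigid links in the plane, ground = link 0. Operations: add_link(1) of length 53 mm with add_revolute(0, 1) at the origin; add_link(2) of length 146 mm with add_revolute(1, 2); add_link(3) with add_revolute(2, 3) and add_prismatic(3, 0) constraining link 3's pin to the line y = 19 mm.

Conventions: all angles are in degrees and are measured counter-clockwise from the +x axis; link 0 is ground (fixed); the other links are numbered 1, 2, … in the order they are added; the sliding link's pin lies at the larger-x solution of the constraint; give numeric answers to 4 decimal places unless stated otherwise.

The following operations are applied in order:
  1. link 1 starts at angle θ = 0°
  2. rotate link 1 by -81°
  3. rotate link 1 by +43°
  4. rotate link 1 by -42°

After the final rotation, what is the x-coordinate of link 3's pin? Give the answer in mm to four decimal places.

geometry: r = 53 mm, L = 146 mm, e = 19 mm; θ starts at 0°
rotate link 1 by -81°: θ ← 0° -81° = -81°
rotate link 1 by +43°: θ ← -81° +43° = -38°
rotate link 1 by -42°: θ ← -38° -42° = -80°
crank pin P = (r cos θ, r sin θ) = (9.203353, -52.194811)
h = r sin θ − e = -52.194811 − 19 = -71.194811
x = r cos θ + √(L² − h²) = 9.203353 + 127.464893 = 136.668246

136.6682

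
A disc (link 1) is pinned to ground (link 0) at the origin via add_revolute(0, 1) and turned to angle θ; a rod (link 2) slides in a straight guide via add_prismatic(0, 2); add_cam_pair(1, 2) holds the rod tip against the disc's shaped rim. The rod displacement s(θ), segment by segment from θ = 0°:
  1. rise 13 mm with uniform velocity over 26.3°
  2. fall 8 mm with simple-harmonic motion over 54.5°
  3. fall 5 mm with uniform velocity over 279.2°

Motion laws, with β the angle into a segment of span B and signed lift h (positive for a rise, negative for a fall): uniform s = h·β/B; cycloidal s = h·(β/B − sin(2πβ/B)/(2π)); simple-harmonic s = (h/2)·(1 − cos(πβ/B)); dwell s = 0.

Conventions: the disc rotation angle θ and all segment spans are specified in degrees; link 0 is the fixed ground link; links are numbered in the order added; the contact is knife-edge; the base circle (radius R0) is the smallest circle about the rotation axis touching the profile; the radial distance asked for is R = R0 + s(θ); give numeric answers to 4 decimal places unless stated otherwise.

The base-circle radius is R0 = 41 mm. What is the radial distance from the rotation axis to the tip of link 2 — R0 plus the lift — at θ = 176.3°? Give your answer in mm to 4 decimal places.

segment 1 (0° to 26.3°, uniform, h = 13) is passed completely: s = 0.0000 + (13) = 13.0000
segment 2 (26.3° to 80.8°, simple-harmonic, h = -8) is passed completely: s = 13.0000 + (-8) = 5.0000
θ = 176.3° falls in segment 3 (80.8° to 360°, uniform, h = -5): β = 176.3 − 80.8 = 95.5°, B = 279.2°; Δs = -5·95.5/279.2 = -1.7102; s = 5.0000 − 1.7102 = 3.2898
R = R0 + s = 41 + 3.2898 = 44.2898

44.2898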